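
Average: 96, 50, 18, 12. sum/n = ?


Sum = 96 + 50 + 18 + 12 = 176
n = 4
Mean = 176/4 = 44.0000

Mean = 44.0000


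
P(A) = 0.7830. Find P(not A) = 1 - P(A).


P(not A) = 1 - 0.7830 = 0.2170

P(not A) = 0.2170


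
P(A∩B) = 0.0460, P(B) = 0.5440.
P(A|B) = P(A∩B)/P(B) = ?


P(A|B) = 0.0460/0.5440 = 0.0846

P(A|B) = 0.0846


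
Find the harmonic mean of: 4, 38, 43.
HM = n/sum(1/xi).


Sum of reciprocals = 1/4 + 1/38 + 1/43 = 0.299572
HM = 3/0.299572 = 10.0143

HM = 10.0143


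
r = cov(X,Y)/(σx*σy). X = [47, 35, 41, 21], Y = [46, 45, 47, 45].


Mean X = 36.0000, Mean Y = 45.7500
SD X = 9.643651, SD Y = 0.829156
Cov = 5.250000
r = 5.250000/(9.643651*0.829156) = 0.6566

r = 0.6566


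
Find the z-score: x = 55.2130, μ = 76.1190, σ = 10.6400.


z = (55.2130 - 76.1190)/10.6400
= -20.9060/10.6400
= -1.9648

z = -1.9648


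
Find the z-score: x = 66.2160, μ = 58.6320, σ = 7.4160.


z = (66.2160 - 58.6320)/7.4160
= 7.5840/7.4160
= 1.0227

z = 1.0227


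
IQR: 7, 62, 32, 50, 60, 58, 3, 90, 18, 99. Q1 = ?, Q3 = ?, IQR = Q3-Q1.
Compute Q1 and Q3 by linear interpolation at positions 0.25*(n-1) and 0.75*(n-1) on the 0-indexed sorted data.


Sorted: 3, 7, 18, 32, 50, 58, 60, 62, 90, 99
Q1 (25th %ile) = 21.5000
Q3 (75th %ile) = 61.5000
IQR = 61.5000 - 21.5000 = 40.0000

IQR = 40.0000


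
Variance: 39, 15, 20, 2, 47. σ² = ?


Mean = 24.6000
Squared deviations: 207.3600, 92.1600, 21.1600, 510.7600, 501.7600
Sum = 1333.2000
Variance = 1333.2000/5 = 266.6400

Variance = 266.6400


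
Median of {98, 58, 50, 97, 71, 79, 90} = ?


Sorted: 50, 58, 71, 79, 90, 97, 98
n = 7 (odd)
Middle value = 79

Median = 79


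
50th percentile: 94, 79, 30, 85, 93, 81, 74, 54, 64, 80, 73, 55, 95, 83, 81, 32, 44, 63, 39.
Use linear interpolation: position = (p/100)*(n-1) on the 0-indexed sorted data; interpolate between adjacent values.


Sorted: 30, 32, 39, 44, 54, 55, 63, 64, 73, 74, 79, 80, 81, 81, 83, 85, 93, 94, 95
n = 19
Index = 50/100 * 18 = 9.0000
Lower = data[9] = 74, Upper = data[10] = 79
P50 = 74 + 0*(5) = 74.0000

P50 = 74.0000


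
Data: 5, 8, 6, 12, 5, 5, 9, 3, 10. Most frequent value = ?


Frequencies: 3:1, 5:3, 6:1, 8:1, 9:1, 10:1, 12:1
Max frequency = 3
Mode = 5

Mode = 5


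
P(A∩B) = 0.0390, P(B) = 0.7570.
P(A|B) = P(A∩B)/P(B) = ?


P(A|B) = 0.0390/0.7570 = 0.0515

P(A|B) = 0.0515


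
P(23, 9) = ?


P(23,9) = 23!/14!
= 25852016738884976640000/87178291200
= 296541907200

P(23,9) = 296541907200


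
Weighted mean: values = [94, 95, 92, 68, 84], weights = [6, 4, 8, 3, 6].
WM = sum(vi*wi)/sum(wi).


Numerator = 94*6 + 95*4 + 92*8 + 68*3 + 84*6 = 2388
Denominator = 6 + 4 + 8 + 3 + 6 = 27
WM = 2388/27 = 88.4444

WM = 88.4444


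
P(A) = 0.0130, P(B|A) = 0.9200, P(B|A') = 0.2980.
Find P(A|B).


P(B) = P(B|A)*P(A) + P(B|A')*P(A')
= 0.9200*0.0130 + 0.2980*0.9870
= 0.011960 + 0.294126 = 0.306086
P(A|B) = 0.011960/0.306086 = 0.0391

P(A|B) = 0.0391


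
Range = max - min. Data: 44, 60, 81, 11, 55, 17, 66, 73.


Max = 81, Min = 11
Range = 81 - 11 = 70

Range = 70


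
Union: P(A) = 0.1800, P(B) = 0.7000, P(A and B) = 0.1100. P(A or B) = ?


P(A∪B) = 0.1800 + 0.7000 - 0.1100
= 0.8800 - 0.1100
= 0.7700

P(A∪B) = 0.7700


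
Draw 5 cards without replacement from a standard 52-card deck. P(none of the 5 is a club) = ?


P(no clubs) = (39/52) × (38/51) × (37/50) × (36/49) × (35/48)
= 0.2215

P = 0.2215


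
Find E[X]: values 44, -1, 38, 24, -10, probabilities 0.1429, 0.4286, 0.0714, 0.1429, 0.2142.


E[X] = 44*0.1429 - 1*0.4286 + 38*0.0714 + 24*0.1429 - 10*0.2142
= 6.2876 - 0.4286 + 2.7132 + 3.4296 - 2.1420
= 9.8598

E[X] = 9.8598


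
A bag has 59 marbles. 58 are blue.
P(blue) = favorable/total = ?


P = 58/59 = 0.9831

P = 0.9831


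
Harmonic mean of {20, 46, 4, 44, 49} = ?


Sum of reciprocals = 1/20 + 1/46 + 1/4 + 1/44 + 1/49 = 0.364875
HM = 5/0.364875 = 13.7033

HM = 13.7033


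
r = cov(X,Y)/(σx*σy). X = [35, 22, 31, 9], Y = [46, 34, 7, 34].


Mean X = 24.2500, Mean Y = 30.2500
SD X = 9.984363, SD Y = 14.289419
Cov = -13.312500
r = -13.312500/(9.984363*14.289419) = -0.0933

r = -0.0933


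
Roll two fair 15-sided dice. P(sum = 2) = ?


Total outcomes = 15×15 = 225
Favorable (sum = 2): 1
P = 1/225 = 0.0044

P = 0.0044


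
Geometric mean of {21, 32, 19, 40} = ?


Product = 21 × 32 × 19 × 40 = 510720
GM = 510720^(1/4) = 26.7329

GM = 26.7329


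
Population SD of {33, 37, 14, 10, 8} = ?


Mean = 20.4000
Variance = 147.4400
SD = sqrt(147.4400) = 12.1425

SD = 12.1425


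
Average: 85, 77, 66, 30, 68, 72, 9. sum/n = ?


Sum = 85 + 77 + 66 + 30 + 68 + 72 + 9 = 407
n = 7
Mean = 407/7 = 58.1429

Mean = 58.1429


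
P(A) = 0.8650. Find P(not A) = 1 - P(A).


P(not A) = 1 - 0.8650 = 0.1350

P(not A) = 0.1350


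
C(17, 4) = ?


C(17,4) = 17!/(4! × 13!)
= 355687428096000/(24 × 6227020800)
= 2380

C(17,4) = 2380


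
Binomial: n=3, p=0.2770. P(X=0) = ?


C(3,0) = 1
p^0 = 1.000000
(1-p)^3 = 0.377933
P = 1 * 1.000000 * 0.377933 = 0.3779

P(X=0) = 0.3779


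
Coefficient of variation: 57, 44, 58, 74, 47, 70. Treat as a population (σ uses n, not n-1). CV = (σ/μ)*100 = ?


Mean = 58.3333
SD = 10.9341
CV = (10.9341/58.3333)*100 = 18.7443%

CV = 18.7443%


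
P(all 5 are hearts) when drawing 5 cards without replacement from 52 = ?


P(all hearts) = (13/52) × (12/51) × (11/50) × (10/49) × (9/48)
= 0.0005

P = 0.0005


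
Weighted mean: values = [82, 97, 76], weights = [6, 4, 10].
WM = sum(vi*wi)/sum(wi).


Numerator = 82*6 + 97*4 + 76*10 = 1640
Denominator = 6 + 4 + 10 = 20
WM = 1640/20 = 82.0000

WM = 82.0000


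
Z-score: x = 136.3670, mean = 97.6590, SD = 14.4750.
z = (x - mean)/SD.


z = (136.3670 - 97.6590)/14.4750
= 38.7080/14.4750
= 2.6741

z = 2.6741


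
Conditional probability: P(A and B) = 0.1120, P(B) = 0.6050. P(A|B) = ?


P(A|B) = 0.1120/0.6050 = 0.1851

P(A|B) = 0.1851


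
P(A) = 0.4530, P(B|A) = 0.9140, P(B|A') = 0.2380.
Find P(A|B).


P(B) = P(B|A)*P(A) + P(B|A')*P(A')
= 0.9140*0.4530 + 0.2380*0.5470
= 0.414042 + 0.130186 = 0.544228
P(A|B) = 0.414042/0.544228 = 0.7608

P(A|B) = 0.7608


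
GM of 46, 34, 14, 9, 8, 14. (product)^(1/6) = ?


Product = 46 × 34 × 14 × 9 × 8 × 14 = 22071168
GM = 22071168^(1/6) = 16.7483

GM = 16.7483


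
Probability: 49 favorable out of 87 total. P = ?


P = 49/87 = 0.5632

P = 0.5632


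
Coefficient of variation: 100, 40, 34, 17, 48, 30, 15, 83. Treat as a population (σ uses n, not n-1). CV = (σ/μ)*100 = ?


Mean = 45.8750
SD = 28.5633
CV = (28.5633/45.8750)*100 = 62.2632%

CV = 62.2632%


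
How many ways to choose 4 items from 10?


C(10,4) = 10!/(4! × 6!)
= 3628800/(24 × 720)
= 210

C(10,4) = 210


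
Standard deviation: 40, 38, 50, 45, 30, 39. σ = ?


Mean = 40.3333
Variance = 38.2222
SD = sqrt(38.2222) = 6.1824

SD = 6.1824


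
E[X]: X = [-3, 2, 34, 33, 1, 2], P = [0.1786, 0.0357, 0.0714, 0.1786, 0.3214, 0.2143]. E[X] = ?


E[X] = -3*0.1786 + 2*0.0357 + 34*0.0714 + 33*0.1786 + 1*0.3214 + 2*0.2143
= -0.5358 + 0.0714 + 2.4276 + 5.8938 + 0.3214 + 0.4286
= 8.6070

E[X] = 8.6070


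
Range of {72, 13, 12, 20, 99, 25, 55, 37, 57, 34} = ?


Max = 99, Min = 12
Range = 99 - 12 = 87

Range = 87


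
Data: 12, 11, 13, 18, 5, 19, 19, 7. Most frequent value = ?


Frequencies: 5:1, 7:1, 11:1, 12:1, 13:1, 18:1, 19:2
Max frequency = 2
Mode = 19

Mode = 19


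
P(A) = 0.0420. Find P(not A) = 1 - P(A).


P(not A) = 1 - 0.0420 = 0.9580

P(not A) = 0.9580


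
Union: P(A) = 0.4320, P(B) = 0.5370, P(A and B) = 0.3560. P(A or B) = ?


P(A∪B) = 0.4320 + 0.5370 - 0.3560
= 0.9690 - 0.3560
= 0.6130

P(A∪B) = 0.6130


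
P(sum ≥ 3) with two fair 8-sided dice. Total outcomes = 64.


Total outcomes = 8×8 = 64
Favorable (sum ≥ 3): 63
P = 63/64 = 0.9844

P = 0.9844


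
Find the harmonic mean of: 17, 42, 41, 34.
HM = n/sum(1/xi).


Sum of reciprocals = 1/17 + 1/42 + 1/41 + 1/34 = 0.136435
HM = 4/0.136435 = 29.3180

HM = 29.3180


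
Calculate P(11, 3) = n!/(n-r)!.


P(11,3) = 11!/8!
= 39916800/40320
= 990

P(11,3) = 990


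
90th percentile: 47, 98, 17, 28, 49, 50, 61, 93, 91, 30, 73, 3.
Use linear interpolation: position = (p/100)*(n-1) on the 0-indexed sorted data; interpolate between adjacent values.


Sorted: 3, 17, 28, 30, 47, 49, 50, 61, 73, 91, 93, 98
n = 12
Index = 90/100 * 11 = 9.9000
Lower = data[9] = 91, Upper = data[10] = 93
P90 = 91 + 0.9000*(2) = 92.8000

P90 = 92.8000


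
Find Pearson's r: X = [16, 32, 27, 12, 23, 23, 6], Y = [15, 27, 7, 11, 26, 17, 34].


Mean X = 19.8571, Mean Y = 19.5714
SD X = 8.339725, SD Y = 8.973885
Cov = -14.632653
r = -14.632653/(8.339725*8.973885) = -0.1955

r = -0.1955


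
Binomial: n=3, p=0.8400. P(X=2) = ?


C(3,2) = 3
p^2 = 0.705600
(1-p)^1 = 0.160000
P = 3 * 0.705600 * 0.160000 = 0.3387

P(X=2) = 0.3387


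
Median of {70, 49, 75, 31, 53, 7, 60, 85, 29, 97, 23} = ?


Sorted: 7, 23, 29, 31, 49, 53, 60, 70, 75, 85, 97
n = 11 (odd)
Middle value = 53

Median = 53


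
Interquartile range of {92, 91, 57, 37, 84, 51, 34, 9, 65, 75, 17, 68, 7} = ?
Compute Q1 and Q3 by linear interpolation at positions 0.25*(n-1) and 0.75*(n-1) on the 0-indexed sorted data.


Sorted: 7, 9, 17, 34, 37, 51, 57, 65, 68, 75, 84, 91, 92
Q1 (25th %ile) = 34.0000
Q3 (75th %ile) = 75.0000
IQR = 75.0000 - 34.0000 = 41.0000

IQR = 41.0000


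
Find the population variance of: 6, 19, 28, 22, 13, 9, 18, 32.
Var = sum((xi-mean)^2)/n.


Mean = 18.3750
Squared deviations: 153.1406, 0.3906, 92.6406, 13.1406, 28.8906, 87.8906, 0.1406, 185.6406
Sum = 561.8750
Variance = 561.8750/8 = 70.2344

Variance = 70.2344


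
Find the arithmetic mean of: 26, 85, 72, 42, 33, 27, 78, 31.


Sum = 26 + 85 + 72 + 42 + 33 + 27 + 78 + 31 = 394
n = 8
Mean = 394/8 = 49.2500

Mean = 49.2500


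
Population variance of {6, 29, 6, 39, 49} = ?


Mean = 25.8000
Squared deviations: 392.0400, 10.2400, 392.0400, 174.2400, 538.2400
Sum = 1506.8000
Variance = 1506.8000/5 = 301.3600

Variance = 301.3600


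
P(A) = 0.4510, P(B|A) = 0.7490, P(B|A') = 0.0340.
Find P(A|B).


P(B) = P(B|A)*P(A) + P(B|A')*P(A')
= 0.7490*0.4510 + 0.0340*0.5490
= 0.337799 + 0.018666 = 0.356465
P(A|B) = 0.337799/0.356465 = 0.9476

P(A|B) = 0.9476


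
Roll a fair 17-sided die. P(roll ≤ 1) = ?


Favorable outcomes (roll ≤ 1): 1
Total outcomes = 17
P = 1/17 = 0.0588

P = 0.0588


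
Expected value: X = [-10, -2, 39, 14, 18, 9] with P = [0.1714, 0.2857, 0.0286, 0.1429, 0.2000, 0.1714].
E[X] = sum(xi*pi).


E[X] = -10*0.1714 - 2*0.2857 + 39*0.0286 + 14*0.1429 + 18*0.2000 + 9*0.1714
= -1.7140 - 0.5714 + 1.1154 + 2.0006 + 3.6000 + 1.5426
= 5.9732

E[X] = 5.9732


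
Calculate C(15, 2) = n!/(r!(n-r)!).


C(15,2) = 15!/(2! × 13!)
= 1307674368000/(2 × 6227020800)
= 105

C(15,2) = 105


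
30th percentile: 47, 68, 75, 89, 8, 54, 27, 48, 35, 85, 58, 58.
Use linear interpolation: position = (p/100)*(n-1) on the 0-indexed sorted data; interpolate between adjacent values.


Sorted: 8, 27, 35, 47, 48, 54, 58, 58, 68, 75, 85, 89
n = 12
Index = 30/100 * 11 = 3.3000
Lower = data[3] = 47, Upper = data[4] = 48
P30 = 47 + 0.3000*(1) = 47.3000

P30 = 47.3000


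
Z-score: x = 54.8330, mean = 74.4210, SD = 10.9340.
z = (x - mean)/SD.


z = (54.8330 - 74.4210)/10.9340
= -19.5880/10.9340
= -1.7915

z = -1.7915


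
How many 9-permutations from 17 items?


P(17,9) = 17!/8!
= 355687428096000/40320
= 8821612800

P(17,9) = 8821612800


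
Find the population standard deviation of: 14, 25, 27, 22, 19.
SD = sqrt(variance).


Mean = 21.4000
Variance = 21.0400
SD = sqrt(21.0400) = 4.5869

SD = 4.5869


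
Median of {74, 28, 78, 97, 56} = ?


Sorted: 28, 56, 74, 78, 97
n = 5 (odd)
Middle value = 74

Median = 74


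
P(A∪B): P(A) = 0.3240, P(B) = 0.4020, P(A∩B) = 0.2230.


P(A∪B) = 0.3240 + 0.4020 - 0.2230
= 0.7260 - 0.2230
= 0.5030

P(A∪B) = 0.5030


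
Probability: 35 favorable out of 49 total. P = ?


P = 35/49 = 0.7143

P = 0.7143


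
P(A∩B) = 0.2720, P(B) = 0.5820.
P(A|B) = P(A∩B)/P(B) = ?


P(A|B) = 0.2720/0.5820 = 0.4674

P(A|B) = 0.4674


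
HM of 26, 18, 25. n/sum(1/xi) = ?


Sum of reciprocals = 1/26 + 1/18 + 1/25 = 0.134017
HM = 3/0.134017 = 22.3852

HM = 22.3852


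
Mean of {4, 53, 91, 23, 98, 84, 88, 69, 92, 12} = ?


Sum = 4 + 53 + 91 + 23 + 98 + 84 + 88 + 69 + 92 + 12 = 614
n = 10
Mean = 614/10 = 61.4000

Mean = 61.4000


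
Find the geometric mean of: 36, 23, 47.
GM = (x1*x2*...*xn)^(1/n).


Product = 36 × 23 × 47 = 38916
GM = 38916^(1/3) = 33.8877

GM = 33.8877


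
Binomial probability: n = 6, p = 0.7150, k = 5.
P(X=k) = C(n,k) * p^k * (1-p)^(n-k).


C(6,5) = 6
p^5 = 0.186866
(1-p)^1 = 0.285000
P = 6 * 0.186866 * 0.285000 = 0.3195

P(X=5) = 0.3195


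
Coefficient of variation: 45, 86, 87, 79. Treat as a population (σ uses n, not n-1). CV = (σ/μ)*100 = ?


Mean = 74.2500
SD = 17.1665
CV = (17.1665/74.2500)*100 = 23.1198%

CV = 23.1198%


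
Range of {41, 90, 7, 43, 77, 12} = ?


Max = 90, Min = 7
Range = 90 - 7 = 83

Range = 83


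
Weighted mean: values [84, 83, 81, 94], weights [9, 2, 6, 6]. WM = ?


Numerator = 84*9 + 83*2 + 81*6 + 94*6 = 1972
Denominator = 9 + 2 + 6 + 6 = 23
WM = 1972/23 = 85.7391

WM = 85.7391


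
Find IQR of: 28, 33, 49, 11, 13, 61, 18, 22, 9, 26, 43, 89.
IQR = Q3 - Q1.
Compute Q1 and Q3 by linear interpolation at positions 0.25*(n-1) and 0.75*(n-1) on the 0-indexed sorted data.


Sorted: 9, 11, 13, 18, 22, 26, 28, 33, 43, 49, 61, 89
Q1 (25th %ile) = 16.7500
Q3 (75th %ile) = 44.5000
IQR = 44.5000 - 16.7500 = 27.7500

IQR = 27.7500


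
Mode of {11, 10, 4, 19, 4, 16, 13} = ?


Frequencies: 4:2, 10:1, 11:1, 13:1, 16:1, 19:1
Max frequency = 2
Mode = 4

Mode = 4


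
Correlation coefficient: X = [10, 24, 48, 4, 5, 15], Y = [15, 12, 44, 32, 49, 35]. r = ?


Mean X = 17.6667, Mean Y = 31.1667
SD X = 15.129074, SD Y = 13.704217
Cov = 24.055556
r = 24.055556/(15.129074*13.704217) = 0.1160

r = 0.1160


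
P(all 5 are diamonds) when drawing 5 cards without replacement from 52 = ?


P(all diamonds) = (13/52) × (12/51) × (11/50) × (10/49) × (9/48)
= 0.0005

P = 0.0005


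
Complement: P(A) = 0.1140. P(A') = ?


P(not A) = 1 - 0.1140 = 0.8860

P(not A) = 0.8860


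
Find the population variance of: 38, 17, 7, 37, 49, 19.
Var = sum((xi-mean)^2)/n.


Mean = 27.8333
Squared deviations: 103.3611, 117.3611, 434.0278, 84.0278, 448.0278, 78.0278
Sum = 1264.8333
Variance = 1264.8333/6 = 210.8056

Variance = 210.8056


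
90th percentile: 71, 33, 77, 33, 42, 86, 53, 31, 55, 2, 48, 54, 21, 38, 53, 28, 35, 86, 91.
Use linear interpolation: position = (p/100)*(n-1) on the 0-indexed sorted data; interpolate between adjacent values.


Sorted: 2, 21, 28, 31, 33, 33, 35, 38, 42, 48, 53, 53, 54, 55, 71, 77, 86, 86, 91
n = 19
Index = 90/100 * 18 = 16.2000
Lower = data[16] = 86, Upper = data[17] = 86
P90 = 86 + 0.2000*(0) = 86.0000

P90 = 86.0000


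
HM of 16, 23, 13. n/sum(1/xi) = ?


Sum of reciprocals = 1/16 + 1/23 + 1/13 = 0.182901
HM = 3/0.182901 = 16.4023

HM = 16.4023


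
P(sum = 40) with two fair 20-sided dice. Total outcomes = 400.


Total outcomes = 20×20 = 400
Favorable (sum = 40): 1
P = 1/400 = 0.0025

P = 0.0025


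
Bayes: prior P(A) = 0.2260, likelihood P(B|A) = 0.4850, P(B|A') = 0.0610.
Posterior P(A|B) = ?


P(B) = P(B|A)*P(A) + P(B|A')*P(A')
= 0.4850*0.2260 + 0.0610*0.7740
= 0.109610 + 0.047214 = 0.156824
P(A|B) = 0.109610/0.156824 = 0.6989

P(A|B) = 0.6989


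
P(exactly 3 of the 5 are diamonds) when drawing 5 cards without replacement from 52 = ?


Hypergeometric: P(X=3) = C(13,3)·C(39,2) / C(52,5)
= 286 × 741 / 2598960
= 211926/2598960 = 0.0815

P = 0.0815


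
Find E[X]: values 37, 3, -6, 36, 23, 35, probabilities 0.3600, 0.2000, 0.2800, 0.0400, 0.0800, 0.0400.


E[X] = 37*0.3600 + 3*0.2000 - 6*0.2800 + 36*0.0400 + 23*0.0800 + 35*0.0400
= 13.3200 + 0.6000 - 1.6800 + 1.4400 + 1.8400 + 1.4000
= 16.9200

E[X] = 16.9200


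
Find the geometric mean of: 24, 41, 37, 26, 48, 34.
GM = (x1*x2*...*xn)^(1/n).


Product = 24 × 41 × 37 × 26 × 48 × 34 = 1544864256
GM = 1544864256^(1/6) = 34.0002

GM = 34.0002


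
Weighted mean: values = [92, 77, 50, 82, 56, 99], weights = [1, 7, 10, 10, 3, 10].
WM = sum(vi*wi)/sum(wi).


Numerator = 92*1 + 77*7 + 50*10 + 82*10 + 56*3 + 99*10 = 3109
Denominator = 1 + 7 + 10 + 10 + 3 + 10 = 41
WM = 3109/41 = 75.8293

WM = 75.8293


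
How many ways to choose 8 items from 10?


C(10,8) = 10!/(8! × 2!)
= 3628800/(40320 × 2)
= 45

C(10,8) = 45


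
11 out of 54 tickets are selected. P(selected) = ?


P = 11/54 = 0.2037

P = 0.2037


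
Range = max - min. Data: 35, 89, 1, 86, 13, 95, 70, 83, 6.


Max = 95, Min = 1
Range = 95 - 1 = 94

Range = 94


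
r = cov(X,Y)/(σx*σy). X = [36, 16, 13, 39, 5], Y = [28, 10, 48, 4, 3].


Mean X = 21.8000, Mean Y = 18.6000
SD X = 13.347659, SD Y = 17.223240
Cov = -12.880000
r = -12.880000/(13.347659*17.223240) = -0.0560

r = -0.0560


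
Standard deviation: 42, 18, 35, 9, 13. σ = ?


Mean = 23.4000
Variance = 165.0400
SD = sqrt(165.0400) = 12.8468

SD = 12.8468


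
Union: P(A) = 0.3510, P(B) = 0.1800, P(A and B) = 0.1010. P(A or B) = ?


P(A∪B) = 0.3510 + 0.1800 - 0.1010
= 0.5310 - 0.1010
= 0.4300

P(A∪B) = 0.4300


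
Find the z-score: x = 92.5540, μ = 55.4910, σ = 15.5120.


z = (92.5540 - 55.4910)/15.5120
= 37.0630/15.5120
= 2.3893

z = 2.3893


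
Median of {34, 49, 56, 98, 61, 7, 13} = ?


Sorted: 7, 13, 34, 49, 56, 61, 98
n = 7 (odd)
Middle value = 49

Median = 49


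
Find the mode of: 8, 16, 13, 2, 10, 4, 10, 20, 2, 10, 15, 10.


Frequencies: 2:2, 4:1, 8:1, 10:4, 13:1, 15:1, 16:1, 20:1
Max frequency = 4
Mode = 10

Mode = 10


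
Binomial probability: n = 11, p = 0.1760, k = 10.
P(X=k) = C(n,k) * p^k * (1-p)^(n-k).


C(11,10) = 11
p^10 = 2.851850e-08
(1-p)^1 = 0.824000
P = 11 * 2.851850e-08 * 0.824000 = 2.5849e-07

P(X=10) = 2.5849e-07


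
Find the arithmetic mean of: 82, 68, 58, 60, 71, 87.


Sum = 82 + 68 + 58 + 60 + 71 + 87 = 426
n = 6
Mean = 426/6 = 71.0000

Mean = 71.0000


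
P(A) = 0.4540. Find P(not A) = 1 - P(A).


P(not A) = 1 - 0.4540 = 0.5460

P(not A) = 0.5460


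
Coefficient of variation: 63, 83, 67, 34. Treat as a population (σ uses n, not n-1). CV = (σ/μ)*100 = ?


Mean = 61.7500
SD = 17.6830
CV = (17.6830/61.7500)*100 = 28.6364%

CV = 28.6364%


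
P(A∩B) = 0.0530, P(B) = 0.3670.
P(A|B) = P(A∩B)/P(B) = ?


P(A|B) = 0.0530/0.3670 = 0.1444

P(A|B) = 0.1444


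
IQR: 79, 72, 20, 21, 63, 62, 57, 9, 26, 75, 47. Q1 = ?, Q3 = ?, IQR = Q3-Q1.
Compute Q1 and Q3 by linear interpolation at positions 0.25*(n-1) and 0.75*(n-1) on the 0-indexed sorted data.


Sorted: 9, 20, 21, 26, 47, 57, 62, 63, 72, 75, 79
Q1 (25th %ile) = 23.5000
Q3 (75th %ile) = 67.5000
IQR = 67.5000 - 23.5000 = 44.0000

IQR = 44.0000


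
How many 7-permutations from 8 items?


P(8,7) = 8!/1!
= 40320/1
= 40320

P(8,7) = 40320


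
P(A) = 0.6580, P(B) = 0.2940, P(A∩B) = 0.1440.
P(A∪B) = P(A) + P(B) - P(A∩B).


P(A∪B) = 0.6580 + 0.2940 - 0.1440
= 0.9520 - 0.1440
= 0.8080

P(A∪B) = 0.8080


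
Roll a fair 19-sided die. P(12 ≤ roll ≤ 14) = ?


Favorable outcomes (12 ≤ roll ≤ 14): 3
Total outcomes = 19
P = 3/19 = 0.1579

P = 0.1579


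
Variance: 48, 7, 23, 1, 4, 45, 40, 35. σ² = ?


Mean = 25.3750
Squared deviations: 511.8906, 337.6406, 5.6406, 594.1406, 456.8906, 385.1406, 213.8906, 92.6406
Sum = 2597.8750
Variance = 2597.8750/8 = 324.7344

Variance = 324.7344


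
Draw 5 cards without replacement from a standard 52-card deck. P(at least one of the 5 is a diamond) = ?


P(at least one) = 1 - P(none)
P(none) = (39/52) × (38/51) × (37/50) × (36/49) × (35/48) = 0.221534
P(at least one) = 1 - 0.221534 = 0.7785

P = 0.7785


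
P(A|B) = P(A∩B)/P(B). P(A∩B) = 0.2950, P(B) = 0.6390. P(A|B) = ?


P(A|B) = 0.2950/0.6390 = 0.4617

P(A|B) = 0.4617


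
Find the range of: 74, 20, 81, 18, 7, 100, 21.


Max = 100, Min = 7
Range = 100 - 7 = 93

Range = 93


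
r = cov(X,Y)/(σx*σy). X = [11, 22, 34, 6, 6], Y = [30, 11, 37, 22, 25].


Mean X = 15.8000, Mean Y = 25.0000
SD X = 10.814805, SD Y = 8.648699
Cov = 27.400000
r = 27.400000/(10.814805*8.648699) = 0.2929

r = 0.2929


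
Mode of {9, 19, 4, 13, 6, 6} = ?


Frequencies: 4:1, 6:2, 9:1, 13:1, 19:1
Max frequency = 2
Mode = 6

Mode = 6


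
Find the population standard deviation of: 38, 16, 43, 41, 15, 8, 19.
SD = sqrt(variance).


Mean = 25.7143
Variance = 178.7755
SD = sqrt(178.7755) = 13.3707

SD = 13.3707


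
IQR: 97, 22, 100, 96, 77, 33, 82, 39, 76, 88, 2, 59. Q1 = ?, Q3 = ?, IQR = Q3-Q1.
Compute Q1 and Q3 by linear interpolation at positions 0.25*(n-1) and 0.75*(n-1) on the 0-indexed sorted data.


Sorted: 2, 22, 33, 39, 59, 76, 77, 82, 88, 96, 97, 100
Q1 (25th %ile) = 37.5000
Q3 (75th %ile) = 90.0000
IQR = 90.0000 - 37.5000 = 52.5000

IQR = 52.5000


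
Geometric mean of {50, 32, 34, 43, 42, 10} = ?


Product = 50 × 32 × 34 × 43 × 42 × 10 = 982464000
GM = 982464000^(1/6) = 31.5297

GM = 31.5297


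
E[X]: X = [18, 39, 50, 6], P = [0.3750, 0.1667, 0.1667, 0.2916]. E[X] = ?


E[X] = 18*0.3750 + 39*0.1667 + 50*0.1667 + 6*0.2916
= 6.7500 + 6.5013 + 8.3350 + 1.7496
= 23.3359

E[X] = 23.3359


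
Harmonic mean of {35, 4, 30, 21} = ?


Sum of reciprocals = 1/35 + 1/4 + 1/30 + 1/21 = 0.359524
HM = 4/0.359524 = 11.1258

HM = 11.1258


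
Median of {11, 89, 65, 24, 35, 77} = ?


Sorted: 11, 24, 35, 65, 77, 89
n = 6 (even)
Middle values: 35 and 65
Median = (35+65)/2 = 50.0000

Median = 50.0000


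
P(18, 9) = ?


P(18,9) = 18!/9!
= 6402373705728000/362880
= 17643225600

P(18,9) = 17643225600


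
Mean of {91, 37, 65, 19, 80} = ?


Sum = 91 + 37 + 65 + 19 + 80 = 292
n = 5
Mean = 292/5 = 58.4000

Mean = 58.4000


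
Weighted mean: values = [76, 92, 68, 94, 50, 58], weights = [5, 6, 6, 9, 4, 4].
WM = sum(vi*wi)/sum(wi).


Numerator = 76*5 + 92*6 + 68*6 + 94*9 + 50*4 + 58*4 = 2618
Denominator = 5 + 6 + 6 + 9 + 4 + 4 = 34
WM = 2618/34 = 77.0000

WM = 77.0000


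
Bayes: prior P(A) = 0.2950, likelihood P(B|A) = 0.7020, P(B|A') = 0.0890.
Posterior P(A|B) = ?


P(B) = P(B|A)*P(A) + P(B|A')*P(A')
= 0.7020*0.2950 + 0.0890*0.7050
= 0.207090 + 0.062745 = 0.269835
P(A|B) = 0.207090/0.269835 = 0.7675

P(A|B) = 0.7675


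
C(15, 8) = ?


C(15,8) = 15!/(8! × 7!)
= 1307674368000/(40320 × 5040)
= 6435

C(15,8) = 6435


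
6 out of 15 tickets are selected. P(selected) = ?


P = 6/15 = 0.4000

P = 0.4000


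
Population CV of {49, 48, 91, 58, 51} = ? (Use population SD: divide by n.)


Mean = 59.4000
SD = 16.1815
CV = (16.1815/59.4000)*100 = 27.2415%

CV = 27.2415%


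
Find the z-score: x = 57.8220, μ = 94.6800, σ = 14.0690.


z = (57.8220 - 94.6800)/14.0690
= -36.8580/14.0690
= -2.6198

z = -2.6198


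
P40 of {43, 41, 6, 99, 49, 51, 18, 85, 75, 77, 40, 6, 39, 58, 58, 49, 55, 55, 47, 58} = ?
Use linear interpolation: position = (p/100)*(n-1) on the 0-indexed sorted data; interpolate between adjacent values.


Sorted: 6, 6, 18, 39, 40, 41, 43, 47, 49, 49, 51, 55, 55, 58, 58, 58, 75, 77, 85, 99
n = 20
Index = 40/100 * 19 = 7.6000
Lower = data[7] = 47, Upper = data[8] = 49
P40 = 47 + 0.6000*(2) = 48.2000

P40 = 48.2000


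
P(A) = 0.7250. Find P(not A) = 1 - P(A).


P(not A) = 1 - 0.7250 = 0.2750

P(not A) = 0.2750


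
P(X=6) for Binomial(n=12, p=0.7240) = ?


C(12,6) = 924
p^6 = 0.144023
(1-p)^6 = 0.000442
P = 924 * 0.144023 * 0.000442 = 0.0588

P(X=6) = 0.0588


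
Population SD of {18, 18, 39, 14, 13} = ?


Mean = 20.4000
Variance = 90.6400
SD = sqrt(90.6400) = 9.5205

SD = 9.5205


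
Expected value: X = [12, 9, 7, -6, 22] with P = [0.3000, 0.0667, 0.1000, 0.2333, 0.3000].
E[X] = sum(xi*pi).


E[X] = 12*0.3000 + 9*0.0667 + 7*0.1000 - 6*0.2333 + 22*0.3000
= 3.6000 + 0.6003 + 0.7000 - 1.3998 + 6.6000
= 10.1005

E[X] = 10.1005


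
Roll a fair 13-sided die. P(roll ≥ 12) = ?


Favorable outcomes (roll ≥ 12): 2
Total outcomes = 13
P = 2/13 = 0.1538

P = 0.1538


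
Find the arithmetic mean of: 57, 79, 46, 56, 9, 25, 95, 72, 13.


Sum = 57 + 79 + 46 + 56 + 9 + 25 + 95 + 72 + 13 = 452
n = 9
Mean = 452/9 = 50.2222

Mean = 50.2222


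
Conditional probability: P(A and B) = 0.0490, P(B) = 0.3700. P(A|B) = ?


P(A|B) = 0.0490/0.3700 = 0.1324

P(A|B) = 0.1324


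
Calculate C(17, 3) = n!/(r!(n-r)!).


C(17,3) = 17!/(3! × 14!)
= 355687428096000/(6 × 87178291200)
= 680

C(17,3) = 680


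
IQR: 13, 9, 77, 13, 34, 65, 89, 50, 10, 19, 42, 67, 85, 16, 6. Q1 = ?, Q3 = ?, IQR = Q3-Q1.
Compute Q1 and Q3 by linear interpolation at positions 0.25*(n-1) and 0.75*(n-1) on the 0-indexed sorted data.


Sorted: 6, 9, 10, 13, 13, 16, 19, 34, 42, 50, 65, 67, 77, 85, 89
Q1 (25th %ile) = 13.0000
Q3 (75th %ile) = 66.0000
IQR = 66.0000 - 13.0000 = 53.0000

IQR = 53.0000


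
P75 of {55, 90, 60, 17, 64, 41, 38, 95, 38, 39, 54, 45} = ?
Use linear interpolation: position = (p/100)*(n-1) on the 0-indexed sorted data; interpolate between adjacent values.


Sorted: 17, 38, 38, 39, 41, 45, 54, 55, 60, 64, 90, 95
n = 12
Index = 75/100 * 11 = 8.2500
Lower = data[8] = 60, Upper = data[9] = 64
P75 = 60 + 0.2500*(4) = 61.0000

P75 = 61.0000


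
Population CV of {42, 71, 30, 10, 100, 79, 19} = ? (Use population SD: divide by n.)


Mean = 50.1429
SD = 31.1835
CV = (31.1835/50.1429)*100 = 62.1892%

CV = 62.1892%


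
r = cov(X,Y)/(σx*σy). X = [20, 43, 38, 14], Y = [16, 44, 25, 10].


Mean X = 28.7500, Mean Y = 23.7500
SD X = 12.070108, SD Y = 12.852529
Cov = 142.687500
r = 142.687500/(12.070108*12.852529) = 0.9198

r = 0.9198


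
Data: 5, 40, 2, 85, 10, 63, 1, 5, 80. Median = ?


Sorted: 1, 2, 5, 5, 10, 40, 63, 80, 85
n = 9 (odd)
Middle value = 10

Median = 10


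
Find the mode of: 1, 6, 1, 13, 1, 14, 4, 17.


Frequencies: 1:3, 4:1, 6:1, 13:1, 14:1, 17:1
Max frequency = 3
Mode = 1

Mode = 1


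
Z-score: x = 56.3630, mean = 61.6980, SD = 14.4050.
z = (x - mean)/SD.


z = (56.3630 - 61.6980)/14.4050
= -5.3350/14.4050
= -0.3704

z = -0.3704


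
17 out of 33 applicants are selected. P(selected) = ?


P = 17/33 = 0.5152

P = 0.5152


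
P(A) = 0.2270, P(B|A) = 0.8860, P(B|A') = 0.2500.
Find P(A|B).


P(B) = P(B|A)*P(A) + P(B|A')*P(A')
= 0.8860*0.2270 + 0.2500*0.7730
= 0.201122 + 0.193250 = 0.394372
P(A|B) = 0.201122/0.394372 = 0.5100

P(A|B) = 0.5100


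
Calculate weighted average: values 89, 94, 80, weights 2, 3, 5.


Numerator = 89*2 + 94*3 + 80*5 = 860
Denominator = 2 + 3 + 5 = 10
WM = 860/10 = 86.0000

WM = 86.0000


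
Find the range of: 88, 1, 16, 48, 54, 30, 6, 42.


Max = 88, Min = 1
Range = 88 - 1 = 87

Range = 87


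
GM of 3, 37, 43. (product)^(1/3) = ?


Product = 3 × 37 × 43 = 4773
GM = 4773^(1/3) = 16.8370

GM = 16.8370


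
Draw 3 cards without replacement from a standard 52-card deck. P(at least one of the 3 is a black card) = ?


P(at least one) = 1 - P(none)
P(none) = (26/52) × (25/51) × (24/50) = 0.117647
P(at least one) = 1 - 0.117647 = 0.8824

P = 0.8824


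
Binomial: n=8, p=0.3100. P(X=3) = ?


C(8,3) = 56
p^3 = 0.029791
(1-p)^5 = 0.156403
P = 56 * 0.029791 * 0.156403 = 0.2609

P(X=3) = 0.2609


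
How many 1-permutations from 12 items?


P(12,1) = 12!/11!
= 479001600/39916800
= 12

P(12,1) = 12


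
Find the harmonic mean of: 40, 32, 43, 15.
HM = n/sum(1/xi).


Sum of reciprocals = 1/40 + 1/32 + 1/43 + 1/15 = 0.146172
HM = 4/0.146172 = 27.3649

HM = 27.3649


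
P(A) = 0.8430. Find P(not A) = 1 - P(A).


P(not A) = 1 - 0.8430 = 0.1570

P(not A) = 0.1570


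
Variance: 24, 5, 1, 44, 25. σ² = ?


Mean = 19.8000
Squared deviations: 17.6400, 219.0400, 353.4400, 585.6400, 27.0400
Sum = 1202.8000
Variance = 1202.8000/5 = 240.5600

Variance = 240.5600


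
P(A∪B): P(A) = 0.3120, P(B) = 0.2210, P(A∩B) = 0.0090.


P(A∪B) = 0.3120 + 0.2210 - 0.0090
= 0.5330 - 0.0090
= 0.5240

P(A∪B) = 0.5240


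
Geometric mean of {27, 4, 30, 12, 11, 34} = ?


Product = 27 × 4 × 30 × 12 × 11 × 34 = 14541120
GM = 14541120^(1/6) = 15.6231

GM = 15.6231


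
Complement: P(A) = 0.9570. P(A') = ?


P(not A) = 1 - 0.9570 = 0.0430

P(not A) = 0.0430


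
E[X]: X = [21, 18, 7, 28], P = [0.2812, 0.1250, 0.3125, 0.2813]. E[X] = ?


E[X] = 21*0.2812 + 18*0.1250 + 7*0.3125 + 28*0.2813
= 5.9052 + 2.2500 + 2.1875 + 7.8764
= 18.2191

E[X] = 18.2191


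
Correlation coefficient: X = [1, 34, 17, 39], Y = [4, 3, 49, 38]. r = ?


Mean X = 22.7500, Mean Y = 23.5000
SD X = 14.972892, SD Y = 20.377684
Cov = 70.625000
r = 70.625000/(14.972892*20.377684) = 0.2315

r = 0.2315


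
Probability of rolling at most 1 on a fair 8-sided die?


Favorable outcomes (roll ≤ 1): 1
Total outcomes = 8
P = 1/8 = 0.1250

P = 0.1250


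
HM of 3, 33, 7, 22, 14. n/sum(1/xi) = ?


Sum of reciprocals = 1/3 + 1/33 + 1/7 + 1/22 + 1/14 = 0.623377
HM = 5/0.623377 = 8.0208

HM = 8.0208


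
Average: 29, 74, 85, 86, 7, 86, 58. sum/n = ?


Sum = 29 + 74 + 85 + 86 + 7 + 86 + 58 = 425
n = 7
Mean = 425/7 = 60.7143

Mean = 60.7143


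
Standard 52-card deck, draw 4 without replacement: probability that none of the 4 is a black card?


P(no black cards) = (26/52) × (25/51) × (24/50) × (23/49)
= 0.0552

P = 0.0552


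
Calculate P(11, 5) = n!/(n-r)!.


P(11,5) = 11!/6!
= 39916800/720
= 55440

P(11,5) = 55440


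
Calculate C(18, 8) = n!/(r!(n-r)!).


C(18,8) = 18!/(8! × 10!)
= 6402373705728000/(40320 × 3628800)
= 43758

C(18,8) = 43758


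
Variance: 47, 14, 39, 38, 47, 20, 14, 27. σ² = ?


Mean = 30.7500
Squared deviations: 264.0625, 280.5625, 68.0625, 52.5625, 264.0625, 115.5625, 280.5625, 14.0625
Sum = 1339.5000
Variance = 1339.5000/8 = 167.4375

Variance = 167.4375


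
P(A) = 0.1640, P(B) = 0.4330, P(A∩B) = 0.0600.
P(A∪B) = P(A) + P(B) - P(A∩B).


P(A∪B) = 0.1640 + 0.4330 - 0.0600
= 0.5970 - 0.0600
= 0.5370

P(A∪B) = 0.5370


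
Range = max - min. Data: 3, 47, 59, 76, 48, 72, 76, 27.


Max = 76, Min = 3
Range = 76 - 3 = 73

Range = 73


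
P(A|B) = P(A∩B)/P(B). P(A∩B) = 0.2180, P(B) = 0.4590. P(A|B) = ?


P(A|B) = 0.2180/0.4590 = 0.4749

P(A|B) = 0.4749


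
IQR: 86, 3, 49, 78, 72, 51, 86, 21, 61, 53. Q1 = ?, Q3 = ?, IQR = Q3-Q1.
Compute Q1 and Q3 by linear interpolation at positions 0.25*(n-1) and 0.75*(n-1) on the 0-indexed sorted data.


Sorted: 3, 21, 49, 51, 53, 61, 72, 78, 86, 86
Q1 (25th %ile) = 49.5000
Q3 (75th %ile) = 76.5000
IQR = 76.5000 - 49.5000 = 27.0000

IQR = 27.0000


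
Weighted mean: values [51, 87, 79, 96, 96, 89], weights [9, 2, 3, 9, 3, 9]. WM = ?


Numerator = 51*9 + 87*2 + 79*3 + 96*9 + 96*3 + 89*9 = 2823
Denominator = 9 + 2 + 3 + 9 + 3 + 9 = 35
WM = 2823/35 = 80.6571

WM = 80.6571


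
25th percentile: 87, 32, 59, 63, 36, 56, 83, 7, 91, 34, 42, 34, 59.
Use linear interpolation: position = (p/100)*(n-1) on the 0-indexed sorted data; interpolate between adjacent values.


Sorted: 7, 32, 34, 34, 36, 42, 56, 59, 59, 63, 83, 87, 91
n = 13
Index = 25/100 * 12 = 3.0000
Lower = data[3] = 34, Upper = data[4] = 36
P25 = 34 + 0*(2) = 34.0000

P25 = 34.0000


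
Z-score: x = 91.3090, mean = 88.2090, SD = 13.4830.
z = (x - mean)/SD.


z = (91.3090 - 88.2090)/13.4830
= 3.1000/13.4830
= 0.2299

z = 0.2299


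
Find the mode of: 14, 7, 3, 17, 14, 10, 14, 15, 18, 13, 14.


Frequencies: 3:1, 7:1, 10:1, 13:1, 14:4, 15:1, 17:1, 18:1
Max frequency = 4
Mode = 14

Mode = 14


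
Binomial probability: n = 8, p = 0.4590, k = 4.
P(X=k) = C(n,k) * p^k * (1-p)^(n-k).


C(8,4) = 70
p^4 = 0.044386
(1-p)^4 = 0.085662
P = 70 * 0.044386 * 0.085662 = 0.2662

P(X=4) = 0.2662


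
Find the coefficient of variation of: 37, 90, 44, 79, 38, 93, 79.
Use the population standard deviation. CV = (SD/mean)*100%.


Mean = 65.7143
SD = 23.1499
CV = (23.1499/65.7143)*100 = 35.2281%

CV = 35.2281%


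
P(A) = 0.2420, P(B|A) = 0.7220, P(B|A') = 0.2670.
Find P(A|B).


P(B) = P(B|A)*P(A) + P(B|A')*P(A')
= 0.7220*0.2420 + 0.2670*0.7580
= 0.174724 + 0.202386 = 0.377110
P(A|B) = 0.174724/0.377110 = 0.4633

P(A|B) = 0.4633


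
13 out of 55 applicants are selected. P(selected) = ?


P = 13/55 = 0.2364

P = 0.2364


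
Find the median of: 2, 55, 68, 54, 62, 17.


Sorted: 2, 17, 54, 55, 62, 68
n = 6 (even)
Middle values: 54 and 55
Median = (54+55)/2 = 54.5000

Median = 54.5000


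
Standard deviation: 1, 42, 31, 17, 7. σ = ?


Mean = 19.6000
Variance = 228.6400
SD = sqrt(228.6400) = 15.1208

SD = 15.1208


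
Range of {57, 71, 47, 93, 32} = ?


Max = 93, Min = 32
Range = 93 - 32 = 61

Range = 61


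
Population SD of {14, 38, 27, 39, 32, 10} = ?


Mean = 26.6667
Variance = 124.5556
SD = sqrt(124.5556) = 11.1604

SD = 11.1604


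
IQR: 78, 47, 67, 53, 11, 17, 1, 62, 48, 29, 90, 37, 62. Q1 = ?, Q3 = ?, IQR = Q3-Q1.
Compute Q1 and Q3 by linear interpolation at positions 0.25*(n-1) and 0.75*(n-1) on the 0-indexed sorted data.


Sorted: 1, 11, 17, 29, 37, 47, 48, 53, 62, 62, 67, 78, 90
Q1 (25th %ile) = 29.0000
Q3 (75th %ile) = 62.0000
IQR = 62.0000 - 29.0000 = 33.0000

IQR = 33.0000


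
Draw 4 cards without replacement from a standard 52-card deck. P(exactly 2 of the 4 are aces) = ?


Hypergeometric: P(X=2) = C(4,2)·C(48,2) / C(52,4)
= 6 × 1128 / 270725
= 6768/270725 = 0.0250

P = 0.0250


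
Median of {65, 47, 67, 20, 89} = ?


Sorted: 20, 47, 65, 67, 89
n = 5 (odd)
Middle value = 65

Median = 65


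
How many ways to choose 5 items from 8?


C(8,5) = 8!/(5! × 3!)
= 40320/(120 × 6)
= 56

C(8,5) = 56


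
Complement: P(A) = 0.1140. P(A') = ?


P(not A) = 1 - 0.1140 = 0.8860

P(not A) = 0.8860


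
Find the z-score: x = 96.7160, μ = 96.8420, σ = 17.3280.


z = (96.7160 - 96.8420)/17.3280
= -0.1260/17.3280
= -0.0073

z = -0.0073


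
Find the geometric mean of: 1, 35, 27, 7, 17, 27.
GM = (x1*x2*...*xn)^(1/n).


Product = 1 × 35 × 27 × 7 × 17 × 27 = 3036285
GM = 3036285^(1/6) = 12.0335

GM = 12.0335


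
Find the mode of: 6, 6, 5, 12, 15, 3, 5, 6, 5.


Frequencies: 3:1, 5:3, 6:3, 12:1, 15:1
Max frequency = 3
Mode = 5, 6

Mode = 5, 6


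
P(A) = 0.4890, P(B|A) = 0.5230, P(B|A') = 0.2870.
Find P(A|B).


P(B) = P(B|A)*P(A) + P(B|A')*P(A')
= 0.5230*0.4890 + 0.2870*0.5110
= 0.255747 + 0.146657 = 0.402404
P(A|B) = 0.255747/0.402404 = 0.6355

P(A|B) = 0.6355


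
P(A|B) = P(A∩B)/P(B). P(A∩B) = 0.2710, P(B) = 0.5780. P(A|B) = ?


P(A|B) = 0.2710/0.5780 = 0.4689

P(A|B) = 0.4689


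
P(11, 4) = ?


P(11,4) = 11!/7!
= 39916800/5040
= 7920

P(11,4) = 7920


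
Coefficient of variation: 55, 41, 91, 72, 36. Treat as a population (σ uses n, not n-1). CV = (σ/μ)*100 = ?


Mean = 59.0000
SD = 20.3076
CV = (20.3076/59.0000)*100 = 34.4197%

CV = 34.4197%


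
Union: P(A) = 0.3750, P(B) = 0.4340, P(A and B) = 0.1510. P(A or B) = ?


P(A∪B) = 0.3750 + 0.4340 - 0.1510
= 0.8090 - 0.1510
= 0.6580

P(A∪B) = 0.6580


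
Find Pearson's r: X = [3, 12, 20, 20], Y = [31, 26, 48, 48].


Mean X = 13.7500, Mean Y = 38.2500
SD X = 7.013380, SD Y = 9.908961
Cov = 55.312500
r = 55.312500/(7.013380*9.908961) = 0.7959

r = 0.7959


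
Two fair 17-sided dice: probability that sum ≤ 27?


Total outcomes = 17×17 = 289
Favorable (sum ≤ 27): 261
P = 261/289 = 0.9031

P = 0.9031


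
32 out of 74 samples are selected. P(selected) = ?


P = 32/74 = 0.4324

P = 0.4324


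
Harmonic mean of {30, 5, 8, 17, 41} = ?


Sum of reciprocals = 1/30 + 1/5 + 1/8 + 1/17 + 1/41 = 0.441547
HM = 5/0.441547 = 11.3238

HM = 11.3238


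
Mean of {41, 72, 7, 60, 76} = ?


Sum = 41 + 72 + 7 + 60 + 76 = 256
n = 5
Mean = 256/5 = 51.2000

Mean = 51.2000


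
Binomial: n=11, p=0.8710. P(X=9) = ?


C(11,9) = 55
p^9 = 0.288512
(1-p)^2 = 0.016641
P = 55 * 0.288512 * 0.016641 = 0.2641

P(X=9) = 0.2641


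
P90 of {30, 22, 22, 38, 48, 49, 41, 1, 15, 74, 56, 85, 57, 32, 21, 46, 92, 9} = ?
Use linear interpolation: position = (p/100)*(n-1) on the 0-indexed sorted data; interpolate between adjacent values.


Sorted: 1, 9, 15, 21, 22, 22, 30, 32, 38, 41, 46, 48, 49, 56, 57, 74, 85, 92
n = 18
Index = 90/100 * 17 = 15.3000
Lower = data[15] = 74, Upper = data[16] = 85
P90 = 74 + 0.3000*(11) = 77.3000

P90 = 77.3000


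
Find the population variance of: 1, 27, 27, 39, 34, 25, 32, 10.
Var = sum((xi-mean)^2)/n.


Mean = 24.3750
Squared deviations: 546.3906, 6.8906, 6.8906, 213.8906, 92.6406, 0.3906, 58.1406, 206.6406
Sum = 1131.8750
Variance = 1131.8750/8 = 141.4844

Variance = 141.4844


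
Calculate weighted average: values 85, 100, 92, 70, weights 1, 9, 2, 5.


Numerator = 85*1 + 100*9 + 92*2 + 70*5 = 1519
Denominator = 1 + 9 + 2 + 5 = 17
WM = 1519/17 = 89.3529

WM = 89.3529


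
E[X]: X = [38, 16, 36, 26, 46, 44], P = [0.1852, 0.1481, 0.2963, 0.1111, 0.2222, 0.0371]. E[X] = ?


E[X] = 38*0.1852 + 16*0.1481 + 36*0.2963 + 26*0.1111 + 46*0.2222 + 44*0.0371
= 7.0376 + 2.3696 + 10.6668 + 2.8886 + 10.2212 + 1.6324
= 34.8162

E[X] = 34.8162


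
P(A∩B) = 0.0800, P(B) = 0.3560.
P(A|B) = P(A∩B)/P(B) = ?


P(A|B) = 0.0800/0.3560 = 0.2247

P(A|B) = 0.2247


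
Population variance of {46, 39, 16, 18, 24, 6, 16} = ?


Mean = 23.5714
Squared deviations: 503.0408, 238.0408, 57.3265, 31.0408, 0.1837, 308.7551, 57.3265
Sum = 1195.7143
Variance = 1195.7143/7 = 170.8163

Variance = 170.8163


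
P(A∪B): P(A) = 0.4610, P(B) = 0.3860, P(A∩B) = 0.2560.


P(A∪B) = 0.4610 + 0.3860 - 0.2560
= 0.8470 - 0.2560
= 0.5910

P(A∪B) = 0.5910


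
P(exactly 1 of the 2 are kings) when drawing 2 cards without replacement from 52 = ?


Hypergeometric: P(X=1) = C(4,1)·C(48,1) / C(52,2)
= 4 × 48 / 1326
= 192/1326 = 0.1448

P = 0.1448


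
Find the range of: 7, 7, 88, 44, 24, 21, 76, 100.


Max = 100, Min = 7
Range = 100 - 7 = 93

Range = 93


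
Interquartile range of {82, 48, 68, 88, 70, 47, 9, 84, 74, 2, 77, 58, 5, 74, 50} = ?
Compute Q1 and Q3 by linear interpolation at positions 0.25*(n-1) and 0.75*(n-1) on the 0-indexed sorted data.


Sorted: 2, 5, 9, 47, 48, 50, 58, 68, 70, 74, 74, 77, 82, 84, 88
Q1 (25th %ile) = 47.5000
Q3 (75th %ile) = 75.5000
IQR = 75.5000 - 47.5000 = 28.0000

IQR = 28.0000


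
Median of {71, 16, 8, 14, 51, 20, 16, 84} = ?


Sorted: 8, 14, 16, 16, 20, 51, 71, 84
n = 8 (even)
Middle values: 16 and 20
Median = (16+20)/2 = 18.0000

Median = 18.0000


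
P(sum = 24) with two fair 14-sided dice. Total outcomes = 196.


Total outcomes = 14×14 = 196
Favorable (sum = 24): 5
P = 5/196 = 0.0255

P = 0.0255


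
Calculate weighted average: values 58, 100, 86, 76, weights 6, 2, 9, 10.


Numerator = 58*6 + 100*2 + 86*9 + 76*10 = 2082
Denominator = 6 + 2 + 9 + 10 = 27
WM = 2082/27 = 77.1111

WM = 77.1111


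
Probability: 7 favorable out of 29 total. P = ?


P = 7/29 = 0.2414

P = 0.2414


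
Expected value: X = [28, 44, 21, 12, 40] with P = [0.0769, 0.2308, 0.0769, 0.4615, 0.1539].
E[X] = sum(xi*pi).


E[X] = 28*0.0769 + 44*0.2308 + 21*0.0769 + 12*0.4615 + 40*0.1539
= 2.1532 + 10.1552 + 1.6149 + 5.5380 + 6.1560
= 25.6173

E[X] = 25.6173
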